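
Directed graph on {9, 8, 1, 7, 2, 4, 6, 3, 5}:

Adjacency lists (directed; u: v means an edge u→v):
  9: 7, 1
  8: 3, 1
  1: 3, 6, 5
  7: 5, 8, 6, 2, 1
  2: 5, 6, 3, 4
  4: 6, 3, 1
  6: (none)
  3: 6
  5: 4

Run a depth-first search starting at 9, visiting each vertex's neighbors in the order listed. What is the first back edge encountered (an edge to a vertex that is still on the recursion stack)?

1→5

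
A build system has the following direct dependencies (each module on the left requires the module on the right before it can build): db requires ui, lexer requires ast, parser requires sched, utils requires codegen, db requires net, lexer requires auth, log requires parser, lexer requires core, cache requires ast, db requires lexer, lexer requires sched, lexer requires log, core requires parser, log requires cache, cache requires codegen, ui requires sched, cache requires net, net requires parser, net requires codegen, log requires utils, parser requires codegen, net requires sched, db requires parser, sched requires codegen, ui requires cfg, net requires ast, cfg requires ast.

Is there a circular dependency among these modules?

No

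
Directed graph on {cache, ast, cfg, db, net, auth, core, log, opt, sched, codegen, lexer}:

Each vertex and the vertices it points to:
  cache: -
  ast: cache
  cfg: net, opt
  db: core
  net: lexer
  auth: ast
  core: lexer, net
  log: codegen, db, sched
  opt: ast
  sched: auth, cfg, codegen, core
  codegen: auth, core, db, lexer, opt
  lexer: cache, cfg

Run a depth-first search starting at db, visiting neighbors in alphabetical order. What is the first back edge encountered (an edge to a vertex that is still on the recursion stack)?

DFS from db (visiting neighbors in alphabetical order); mark gray on enter, black on exit:
db gray
  core gray
    lexer gray
      cache gray
      cache black
      cfg gray
        net gray
          net→lexer: lexer is gray → back edge
First back edge: net → lexer.

net->lexer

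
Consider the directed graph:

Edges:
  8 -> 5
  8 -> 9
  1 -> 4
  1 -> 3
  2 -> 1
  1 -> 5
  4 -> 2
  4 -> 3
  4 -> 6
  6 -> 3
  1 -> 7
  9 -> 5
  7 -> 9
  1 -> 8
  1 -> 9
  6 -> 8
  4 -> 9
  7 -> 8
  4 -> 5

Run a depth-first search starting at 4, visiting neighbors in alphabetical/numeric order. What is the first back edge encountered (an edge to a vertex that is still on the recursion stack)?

1->4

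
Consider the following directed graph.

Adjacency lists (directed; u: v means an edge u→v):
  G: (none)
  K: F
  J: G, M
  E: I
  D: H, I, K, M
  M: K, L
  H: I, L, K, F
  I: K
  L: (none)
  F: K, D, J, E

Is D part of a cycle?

Yes

D is on a cycle iff D can reach itself via ≥1 edge.
D → H → F → D — yes.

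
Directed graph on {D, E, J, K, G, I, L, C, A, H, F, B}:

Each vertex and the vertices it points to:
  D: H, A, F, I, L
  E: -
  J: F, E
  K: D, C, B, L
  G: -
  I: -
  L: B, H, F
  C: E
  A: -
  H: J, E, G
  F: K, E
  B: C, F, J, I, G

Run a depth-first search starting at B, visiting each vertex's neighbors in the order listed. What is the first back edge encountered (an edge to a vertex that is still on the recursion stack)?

J->F

DFS from B (visiting each vertex's neighbors in the order listed); mark gray on enter, black on exit:
B gray
  C gray
    E gray
    E black
  C black
  F gray
    K gray
      D gray
        H gray
          J gray
            J→F: F is gray → back edge
First back edge: J → F.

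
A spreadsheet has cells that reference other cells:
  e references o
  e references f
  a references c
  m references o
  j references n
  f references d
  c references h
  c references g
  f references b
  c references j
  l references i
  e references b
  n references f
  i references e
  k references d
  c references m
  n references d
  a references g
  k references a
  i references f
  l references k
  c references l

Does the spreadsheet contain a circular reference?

Yes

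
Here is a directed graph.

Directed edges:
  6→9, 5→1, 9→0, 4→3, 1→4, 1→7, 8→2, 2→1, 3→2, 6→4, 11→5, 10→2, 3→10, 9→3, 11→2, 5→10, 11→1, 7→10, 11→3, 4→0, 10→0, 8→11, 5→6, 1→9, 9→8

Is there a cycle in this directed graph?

DFS with white/gray/black marking, starting from 3:
3 gray
  2 gray
    1 gray
      4 gray
        0 gray
        0 black
        4→3: 3 is gray → back edge
Back edge found, so a cycle exists: 3 → 2 → 1 → 4 → 3.

Yes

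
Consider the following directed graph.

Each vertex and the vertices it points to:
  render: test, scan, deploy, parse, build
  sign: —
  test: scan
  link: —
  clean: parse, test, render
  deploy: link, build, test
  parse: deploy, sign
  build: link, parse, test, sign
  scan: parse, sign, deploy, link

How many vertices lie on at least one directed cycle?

A vertex is on a directed cycle iff it belongs to a strongly connected component of size ≥ 2 (or has a self-loop).
The vertices on cycles are {scan, test, build, parse, deploy} — 5 in total.

5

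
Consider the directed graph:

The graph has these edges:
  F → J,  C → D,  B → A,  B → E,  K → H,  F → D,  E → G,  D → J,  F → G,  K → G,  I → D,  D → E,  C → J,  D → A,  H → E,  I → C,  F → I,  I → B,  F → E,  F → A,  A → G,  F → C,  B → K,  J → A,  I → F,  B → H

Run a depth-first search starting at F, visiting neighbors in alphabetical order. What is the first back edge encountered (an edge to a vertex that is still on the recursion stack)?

DFS from F (visiting neighbors in alphabetical order); mark gray on enter, black on exit:
F gray
  A gray
    G gray
    G black
  A black
  C gray
    D gray
      D→A: A black — skip
      E gray
        E→G: G black — skip
      E black
      J gray
        J→A: A black — skip
      J black
    D black
    C→J: J black — skip
  C black
  F→D: D black — skip
  F→E: E black — skip
  F→G: G black — skip
  I gray
    B gray
      B→A: A black — skip
      B→E: E black — skip
      H gray
        H→E: E black — skip
      H black
      K gray
        K→G: G black — skip
        K→H: H black — skip
      K black
    B black
    I→C: C black — skip
    I→D: D black — skip
    I→F: F is gray → back edge
First back edge: I → F.

I->F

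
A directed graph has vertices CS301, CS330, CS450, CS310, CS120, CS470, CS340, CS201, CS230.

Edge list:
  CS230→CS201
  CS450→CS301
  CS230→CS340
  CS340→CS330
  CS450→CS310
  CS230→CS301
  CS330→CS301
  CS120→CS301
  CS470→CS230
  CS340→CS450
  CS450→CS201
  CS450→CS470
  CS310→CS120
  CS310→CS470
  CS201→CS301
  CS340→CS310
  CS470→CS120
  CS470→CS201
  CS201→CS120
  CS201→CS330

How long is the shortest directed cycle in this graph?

4

For each vertex v, BFS finds the shortest path from v back to v.
The shortest such closed walk is CS230 → CS340 → CS310 → CS470 → CS230, length 4.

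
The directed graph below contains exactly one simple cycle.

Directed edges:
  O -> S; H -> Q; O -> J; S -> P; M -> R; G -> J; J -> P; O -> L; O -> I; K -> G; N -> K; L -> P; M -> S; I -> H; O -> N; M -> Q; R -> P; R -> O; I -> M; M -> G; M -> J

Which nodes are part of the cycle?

DFS with gray/black marking from O:
O gray
  N gray
    K gray
      G gray
        J gray
          P gray
          P black
        J black
      G black
    K black
  N black
  O→J: J black — skip
  L gray
    L→P: P black — skip
  L black
  S gray
    S→P: P black — skip
  S black
  I gray
    M gray
      M→J: J black — skip
      R gray
        R→O: O is gray → back edge
Back edge closes the cycle O → I → M → R → O; its vertices are {I, M, O, R}.

I, M, O, R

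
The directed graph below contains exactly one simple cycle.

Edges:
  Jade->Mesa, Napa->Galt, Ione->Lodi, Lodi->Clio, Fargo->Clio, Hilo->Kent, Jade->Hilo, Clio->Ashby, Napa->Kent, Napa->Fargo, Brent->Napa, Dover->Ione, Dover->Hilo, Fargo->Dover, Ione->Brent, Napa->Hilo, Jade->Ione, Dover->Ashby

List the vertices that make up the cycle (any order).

DFS with gray/black marking from Ione:
Ione gray
  Lodi gray
    Clio gray
      Ashby gray
      Ashby black
    Clio black
  Lodi black
  Brent gray
    Napa gray
      Fargo gray
        Fargo→Clio: Clio black — skip
        Dover gray
          Hilo gray
            Kent gray
            Kent black
          Hilo black
          Dover→Ione: Ione is gray → back edge
Back edge closes the cycle Ione → Brent → Napa → Fargo → Dover → Ione; its vertices are {Ione, Napa, Brent, Dover, Fargo}.

Ione, Napa, Brent, Dover, Fargo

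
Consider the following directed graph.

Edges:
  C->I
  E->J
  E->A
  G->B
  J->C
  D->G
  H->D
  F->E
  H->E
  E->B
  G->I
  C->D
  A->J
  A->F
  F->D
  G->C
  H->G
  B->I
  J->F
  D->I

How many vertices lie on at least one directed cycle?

A vertex is on a directed cycle iff it belongs to a strongly connected component of size ≥ 2 (or has a self-loop).
The vertices on cycles are {A, C, D, E, F, G, J} — 7 in total.

7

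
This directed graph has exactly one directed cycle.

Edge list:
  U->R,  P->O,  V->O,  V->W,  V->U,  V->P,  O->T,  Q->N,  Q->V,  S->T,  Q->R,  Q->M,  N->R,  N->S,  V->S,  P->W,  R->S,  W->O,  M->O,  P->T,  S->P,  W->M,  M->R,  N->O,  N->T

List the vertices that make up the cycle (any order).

M, P, R, S, W

DFS with gray/black marking from W:
W gray
  O gray
    T gray
    T black
  O black
  M gray
    M→O: O black — skip
    R gray
      S gray
        P gray
          P→W: W is gray → back edge
Back edge closes the cycle W → M → R → S → P → W; its vertices are {M, P, R, S, W}.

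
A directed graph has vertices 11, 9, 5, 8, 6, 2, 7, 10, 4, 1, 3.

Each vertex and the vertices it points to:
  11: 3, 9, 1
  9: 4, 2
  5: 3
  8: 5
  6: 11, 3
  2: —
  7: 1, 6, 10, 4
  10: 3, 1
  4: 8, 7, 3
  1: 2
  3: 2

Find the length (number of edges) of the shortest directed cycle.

2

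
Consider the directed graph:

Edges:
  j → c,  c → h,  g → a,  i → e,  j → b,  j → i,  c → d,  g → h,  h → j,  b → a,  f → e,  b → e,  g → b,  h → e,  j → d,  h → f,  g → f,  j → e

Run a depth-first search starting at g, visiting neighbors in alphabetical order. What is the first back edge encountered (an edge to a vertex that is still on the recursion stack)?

c->h

DFS from g (visiting neighbors in alphabetical order); mark gray on enter, black on exit:
g gray
  a gray
  a black
  b gray
    b→a: a black — skip
    e gray
    e black
  b black
  f gray
    f→e: e black — skip
  f black
  h gray
    h→e: e black — skip
    h→f: f black — skip
    j gray
      j→b: b black — skip
      c gray
        d gray
        d black
        c→h: h is gray → back edge
First back edge: c → h.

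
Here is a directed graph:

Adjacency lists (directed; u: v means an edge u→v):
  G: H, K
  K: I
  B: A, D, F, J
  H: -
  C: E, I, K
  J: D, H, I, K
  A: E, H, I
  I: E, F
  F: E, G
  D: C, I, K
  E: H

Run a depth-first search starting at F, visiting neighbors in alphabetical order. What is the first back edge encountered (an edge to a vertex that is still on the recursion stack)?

I->F

DFS from F (visiting neighbors in alphabetical order); mark gray on enter, black on exit:
F gray
  E gray
    H gray
    H black
  E black
  G gray
    G→H: H black — skip
    K gray
      I gray
        I→E: E black — skip
        I→F: F is gray → back edge
First back edge: I → F.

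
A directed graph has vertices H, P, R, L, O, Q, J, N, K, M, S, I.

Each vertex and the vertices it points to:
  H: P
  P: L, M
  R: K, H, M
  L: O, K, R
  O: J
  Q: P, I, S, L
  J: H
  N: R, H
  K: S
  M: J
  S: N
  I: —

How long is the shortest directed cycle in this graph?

For each vertex v, BFS finds the shortest path from v back to v.
The shortest such closed walk is P → M → J → H → P, length 4.

4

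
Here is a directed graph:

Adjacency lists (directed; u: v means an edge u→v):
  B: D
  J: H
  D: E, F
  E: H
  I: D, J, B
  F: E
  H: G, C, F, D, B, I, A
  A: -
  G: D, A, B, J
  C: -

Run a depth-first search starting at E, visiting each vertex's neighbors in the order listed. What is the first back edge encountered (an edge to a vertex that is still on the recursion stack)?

D->E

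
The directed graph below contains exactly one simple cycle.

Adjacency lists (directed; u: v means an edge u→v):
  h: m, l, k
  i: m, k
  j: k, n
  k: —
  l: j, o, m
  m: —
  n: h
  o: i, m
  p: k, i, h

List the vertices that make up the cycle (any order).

DFS with gray/black marking from h:
h gray
  m gray
  m black
  l gray
    j gray
      k gray
      k black
      n gray
        n→h: h is gray → back edge
Back edge closes the cycle h → l → j → n → h; its vertices are {h, j, l, n}.

h, j, l, n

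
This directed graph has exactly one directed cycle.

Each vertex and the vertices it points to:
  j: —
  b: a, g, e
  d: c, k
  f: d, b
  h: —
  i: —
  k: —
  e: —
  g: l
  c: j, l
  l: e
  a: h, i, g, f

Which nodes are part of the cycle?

a, b, f

DFS with gray/black marking from a:
a gray
  h gray
  h black
  i gray
  i black
  g gray
    l gray
      e gray
      e black
    l black
  g black
  f gray
    d gray
      c gray
        j gray
        j black
        c→l: l black — skip
      c black
      k gray
      k black
    d black
    b gray
      b→a: a is gray → back edge
Back edge closes the cycle a → f → b → a; its vertices are {a, b, f}.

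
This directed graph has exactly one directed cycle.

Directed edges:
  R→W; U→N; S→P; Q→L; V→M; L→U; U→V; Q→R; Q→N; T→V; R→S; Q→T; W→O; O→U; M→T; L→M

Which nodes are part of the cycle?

M, T, V

DFS with gray/black marking from M:
M gray
  T gray
    V gray
      V→M: M is gray → back edge
Back edge closes the cycle M → T → V → M; its vertices are {M, T, V}.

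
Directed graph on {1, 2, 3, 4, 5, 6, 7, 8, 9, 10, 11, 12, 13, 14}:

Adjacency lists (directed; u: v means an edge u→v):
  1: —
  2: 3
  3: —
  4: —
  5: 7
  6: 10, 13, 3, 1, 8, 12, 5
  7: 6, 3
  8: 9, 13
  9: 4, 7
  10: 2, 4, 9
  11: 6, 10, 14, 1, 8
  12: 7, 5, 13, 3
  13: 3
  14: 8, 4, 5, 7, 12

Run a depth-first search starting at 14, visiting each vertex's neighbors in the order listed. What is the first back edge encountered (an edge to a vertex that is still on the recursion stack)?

10->9

DFS from 14 (visiting each vertex's neighbors in the order listed); mark gray on enter, black on exit:
14 gray
  8 gray
    9 gray
      4 gray
      4 black
      7 gray
        6 gray
          10 gray
            2 gray
              3 gray
              3 black
            2 black
            10→4: 4 black — skip
            10→9: 9 is gray → back edge
First back edge: 10 → 9.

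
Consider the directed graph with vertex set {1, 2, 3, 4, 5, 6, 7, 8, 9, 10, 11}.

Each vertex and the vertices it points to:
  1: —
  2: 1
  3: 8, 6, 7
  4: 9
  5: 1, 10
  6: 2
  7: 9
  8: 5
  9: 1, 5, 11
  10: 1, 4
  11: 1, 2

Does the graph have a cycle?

DFS with white/gray/black marking, starting from 5:
5 gray
  1 gray
  1 black
  10 gray
    10→1: 1 black — skip
    4 gray
      9 gray
        9→1: 1 black — skip
        9→5: 5 is gray → back edge
Back edge found, so a cycle exists: 5 → 10 → 4 → 9 → 5.

Yes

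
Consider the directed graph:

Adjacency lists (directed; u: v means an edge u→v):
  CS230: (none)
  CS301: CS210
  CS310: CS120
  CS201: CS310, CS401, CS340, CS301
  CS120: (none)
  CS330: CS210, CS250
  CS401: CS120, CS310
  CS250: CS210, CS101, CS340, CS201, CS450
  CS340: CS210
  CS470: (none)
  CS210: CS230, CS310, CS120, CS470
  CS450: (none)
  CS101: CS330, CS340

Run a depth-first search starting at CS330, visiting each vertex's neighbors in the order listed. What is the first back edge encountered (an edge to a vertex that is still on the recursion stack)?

CS101->CS330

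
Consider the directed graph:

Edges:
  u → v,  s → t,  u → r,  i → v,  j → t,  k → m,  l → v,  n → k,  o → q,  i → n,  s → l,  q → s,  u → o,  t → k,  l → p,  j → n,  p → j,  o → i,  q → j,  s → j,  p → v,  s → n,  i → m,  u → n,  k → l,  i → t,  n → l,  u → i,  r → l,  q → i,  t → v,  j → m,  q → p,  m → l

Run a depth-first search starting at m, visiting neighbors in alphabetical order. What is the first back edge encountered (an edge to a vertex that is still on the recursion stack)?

DFS from m (visiting neighbors in alphabetical order); mark gray on enter, black on exit:
m gray
  l gray
    p gray
      j gray
        j→m: m is gray → back edge
First back edge: j → m.

j→m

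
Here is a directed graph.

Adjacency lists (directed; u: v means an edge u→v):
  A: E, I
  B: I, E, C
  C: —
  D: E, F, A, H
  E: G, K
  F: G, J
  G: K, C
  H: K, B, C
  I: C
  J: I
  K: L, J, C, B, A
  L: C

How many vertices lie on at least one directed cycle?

A vertex is on a directed cycle iff it belongs to a strongly connected component of size ≥ 2 (or has a self-loop).
The vertices on cycles are {A, B, E, G, K} — 5 in total.

5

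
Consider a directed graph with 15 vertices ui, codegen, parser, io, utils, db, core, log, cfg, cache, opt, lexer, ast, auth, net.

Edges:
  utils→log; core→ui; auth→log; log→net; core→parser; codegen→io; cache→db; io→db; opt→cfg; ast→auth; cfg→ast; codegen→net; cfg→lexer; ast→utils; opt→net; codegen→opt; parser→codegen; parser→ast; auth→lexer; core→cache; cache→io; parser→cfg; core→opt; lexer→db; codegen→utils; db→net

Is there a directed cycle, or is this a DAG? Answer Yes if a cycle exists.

DFS with white/gray/black marking, starting from auth:
auth gray
  log gray
    net gray
    net black
  log black
  lexer gray
    db gray
      db→net: net black — skip
    db black
  lexer black
auth black
ui gray
ui black
codegen gray
  utils gray
    utils→log: log black — skip
  utils black
  codegen→net: net black — skip
  opt gray
    opt→net: net black — skip
    cfg gray
      cfg→lexer: lexer black — skip
      ast gray
        ast→auth: auth black — skip
        ast→utils: utils black — skip
      ast black
    cfg black
  opt black
  io gray
    io→db: db black — skip
  io black
codegen black
parser gray
  parser→ast: ast black — skip
  parser→codegen: codegen black — skip
  parser→cfg: cfg black — skip
parser black
core gray
  core→ui: ui black — skip
  core→parser: parser black — skip
  cache gray
    cache→io: io black — skip
    cache→db: db black — skip
  cache black
  core→opt: opt black — skip
core black
Every edge goes to a white or black vertex — no back edge, so the graph is acyclic.

No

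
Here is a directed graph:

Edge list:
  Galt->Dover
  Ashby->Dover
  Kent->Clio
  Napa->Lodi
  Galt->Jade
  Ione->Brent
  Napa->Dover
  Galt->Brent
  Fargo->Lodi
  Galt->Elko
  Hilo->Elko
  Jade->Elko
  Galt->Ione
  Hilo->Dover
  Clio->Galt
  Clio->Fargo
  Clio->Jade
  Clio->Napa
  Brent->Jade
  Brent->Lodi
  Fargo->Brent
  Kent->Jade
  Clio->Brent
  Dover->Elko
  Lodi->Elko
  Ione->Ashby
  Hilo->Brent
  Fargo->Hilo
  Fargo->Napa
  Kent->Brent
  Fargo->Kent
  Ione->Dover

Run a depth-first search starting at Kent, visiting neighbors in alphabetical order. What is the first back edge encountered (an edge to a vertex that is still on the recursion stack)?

Fargo->Kent

DFS from Kent (visiting neighbors in alphabetical order); mark gray on enter, black on exit:
Kent gray
  Brent gray
    Jade gray
      Elko gray
      Elko black
    Jade black
    Lodi gray
      Lodi→Elko: Elko black — skip
    Lodi black
  Brent black
  Clio gray
    Clio→Brent: Brent black — skip
    Fargo gray
      Fargo→Brent: Brent black — skip
      Hilo gray
        Hilo→Brent: Brent black — skip
        Dover gray
          Dover→Elko: Elko black — skip
        Dover black
        Hilo→Elko: Elko black — skip
      Hilo black
      Fargo→Kent: Kent is gray → back edge
First back edge: Fargo → Kent.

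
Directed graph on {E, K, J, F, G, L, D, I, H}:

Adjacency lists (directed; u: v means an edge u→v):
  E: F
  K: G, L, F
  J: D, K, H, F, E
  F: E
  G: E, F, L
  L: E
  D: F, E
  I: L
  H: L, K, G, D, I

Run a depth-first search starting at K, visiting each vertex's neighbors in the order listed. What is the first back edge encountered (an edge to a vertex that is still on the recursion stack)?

F->E

DFS from K (visiting each vertex's neighbors in the order listed); mark gray on enter, black on exit:
K gray
  G gray
    E gray
      F gray
        F→E: E is gray → back edge
First back edge: F → E.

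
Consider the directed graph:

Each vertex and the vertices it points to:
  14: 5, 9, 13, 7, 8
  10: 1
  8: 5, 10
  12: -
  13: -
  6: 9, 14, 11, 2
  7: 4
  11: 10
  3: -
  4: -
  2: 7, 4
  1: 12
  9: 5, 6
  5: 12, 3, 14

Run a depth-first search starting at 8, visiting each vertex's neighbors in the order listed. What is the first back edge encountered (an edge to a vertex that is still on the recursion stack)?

14->5

DFS from 8 (visiting each vertex's neighbors in the order listed); mark gray on enter, black on exit:
8 gray
  5 gray
    12 gray
    12 black
    3 gray
    3 black
    14 gray
      14→5: 5 is gray → back edge
First back edge: 14 → 5.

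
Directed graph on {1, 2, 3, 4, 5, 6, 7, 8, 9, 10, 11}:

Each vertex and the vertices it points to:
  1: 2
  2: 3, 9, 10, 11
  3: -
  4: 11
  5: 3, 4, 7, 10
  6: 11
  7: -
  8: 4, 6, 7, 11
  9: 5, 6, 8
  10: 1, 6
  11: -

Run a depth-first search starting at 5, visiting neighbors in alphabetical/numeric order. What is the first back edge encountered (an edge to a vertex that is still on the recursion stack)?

DFS from 5 (visiting neighbors in alphabetical/numeric order); mark gray on enter, black on exit:
5 gray
  3 gray
  3 black
  4 gray
    11 gray
    11 black
  4 black
  7 gray
  7 black
  10 gray
    1 gray
      2 gray
        2→3: 3 black — skip
        9 gray
          9→5: 5 is gray → back edge
First back edge: 9 → 5.

9→5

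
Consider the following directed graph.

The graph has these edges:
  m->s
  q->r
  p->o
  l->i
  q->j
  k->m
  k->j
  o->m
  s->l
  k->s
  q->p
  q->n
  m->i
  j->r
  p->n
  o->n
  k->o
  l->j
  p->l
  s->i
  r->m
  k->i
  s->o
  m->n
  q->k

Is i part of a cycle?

No

i lies on a cycle iff there is a path from i back to itself.
Exploring from i, it never reaches itself; equivalently, its strongly connected component is a singleton.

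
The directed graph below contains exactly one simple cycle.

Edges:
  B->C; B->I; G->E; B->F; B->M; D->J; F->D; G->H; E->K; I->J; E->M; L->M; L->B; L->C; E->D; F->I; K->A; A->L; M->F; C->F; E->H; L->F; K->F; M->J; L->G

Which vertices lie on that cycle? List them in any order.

A, E, G, K, L

DFS with gray/black marking from A:
A gray
  L gray
    M gray
      F gray
        I gray
          J gray
          J black
        I black
        D gray
          D→J: J black — skip
        D black
      F black
      M→J: J black — skip
    M black
    B gray
      C gray
        C→F: F black — skip
      C black
      B→I: I black — skip
      B→F: F black — skip
      B→M: M black — skip
    B black
    L→C: C black — skip
    L→F: F black — skip
    G gray
      E gray
        E→D: D black — skip
        E→M: M black — skip
        K gray
          K→A: A is gray → back edge
Back edge closes the cycle A → L → G → E → K → A; its vertices are {A, E, G, K, L}.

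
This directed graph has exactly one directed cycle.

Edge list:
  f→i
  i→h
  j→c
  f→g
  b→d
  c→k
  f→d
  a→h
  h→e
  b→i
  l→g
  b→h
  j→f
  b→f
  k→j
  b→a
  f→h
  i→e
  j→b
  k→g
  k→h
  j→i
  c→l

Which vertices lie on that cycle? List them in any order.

c, j, k

DFS with gray/black marking from j:
j gray
  f gray
    d gray
    d black
    g gray
    g black
    h gray
      e gray
      e black
    h black
    i gray
      i→e: e black — skip
      i→h: h black — skip
    i black
  f black
  c gray
    k gray
      k→h: h black — skip
      k→j: j is gray → back edge
Back edge closes the cycle j → c → k → j; its vertices are {c, j, k}.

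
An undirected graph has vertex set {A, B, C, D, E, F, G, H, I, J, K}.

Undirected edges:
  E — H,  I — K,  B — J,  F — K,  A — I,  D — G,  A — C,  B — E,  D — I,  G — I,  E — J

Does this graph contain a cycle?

DFS, tracking each vertex's parent; an edge to a visited non-parent vertex closes a cycle.
Start from B:
visit B (parent –)
  visit J (parent B)
    J–B: parent, skip
    visit E (parent J)
      E–B: B visited and ≠ parent → cycle
Cycle: B – J – E – B.

Yes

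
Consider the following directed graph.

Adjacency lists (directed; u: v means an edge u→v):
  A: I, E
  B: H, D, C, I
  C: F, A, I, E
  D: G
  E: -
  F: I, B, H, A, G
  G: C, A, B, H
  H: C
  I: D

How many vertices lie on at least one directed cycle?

8

A vertex is on a directed cycle iff it belongs to a strongly connected component of size ≥ 2 (or has a self-loop).
The vertices on cycles are {A, B, C, D, F, G, H, I} — 8 in total.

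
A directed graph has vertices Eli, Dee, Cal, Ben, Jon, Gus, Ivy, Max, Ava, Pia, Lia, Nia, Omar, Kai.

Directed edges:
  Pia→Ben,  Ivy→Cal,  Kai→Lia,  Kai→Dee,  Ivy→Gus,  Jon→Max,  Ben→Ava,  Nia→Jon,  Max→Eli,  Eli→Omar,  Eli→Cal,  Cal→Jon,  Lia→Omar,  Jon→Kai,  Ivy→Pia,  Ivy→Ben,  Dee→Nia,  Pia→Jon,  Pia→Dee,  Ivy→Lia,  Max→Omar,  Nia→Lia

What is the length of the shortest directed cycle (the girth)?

For each vertex v, BFS finds the shortest path from v back to v.
The shortest such closed walk is Cal → Jon → Max → Eli → Cal, length 4.

4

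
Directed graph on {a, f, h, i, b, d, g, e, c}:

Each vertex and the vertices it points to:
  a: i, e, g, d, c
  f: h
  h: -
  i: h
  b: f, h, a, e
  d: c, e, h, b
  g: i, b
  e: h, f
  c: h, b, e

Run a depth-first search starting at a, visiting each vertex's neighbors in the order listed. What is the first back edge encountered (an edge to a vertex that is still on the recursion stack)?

b->a

DFS from a (visiting each vertex's neighbors in the order listed); mark gray on enter, black on exit:
a gray
  i gray
    h gray
    h black
  i black
  e gray
    e→h: h black — skip
    f gray
      f→h: h black — skip
    f black
  e black
  g gray
    g→i: i black — skip
    b gray
      b→f: f black — skip
      b→h: h black — skip
      b→a: a is gray → back edge
First back edge: b → a.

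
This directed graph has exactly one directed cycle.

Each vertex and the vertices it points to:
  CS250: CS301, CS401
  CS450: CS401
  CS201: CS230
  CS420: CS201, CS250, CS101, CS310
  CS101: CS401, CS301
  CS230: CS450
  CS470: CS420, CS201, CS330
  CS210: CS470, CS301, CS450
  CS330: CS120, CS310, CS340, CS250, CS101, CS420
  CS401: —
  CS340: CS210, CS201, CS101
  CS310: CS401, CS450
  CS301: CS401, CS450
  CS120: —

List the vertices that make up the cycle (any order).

CS210, CS330, CS340, CS470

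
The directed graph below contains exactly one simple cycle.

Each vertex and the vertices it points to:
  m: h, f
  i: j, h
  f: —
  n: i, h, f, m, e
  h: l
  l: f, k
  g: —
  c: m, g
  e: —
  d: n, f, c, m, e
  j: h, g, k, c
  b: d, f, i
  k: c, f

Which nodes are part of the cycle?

c, h, k, l, m

DFS with gray/black marking from h:
h gray
  l gray
    f gray
    f black
    k gray
      c gray
        m gray
          m→h: h is gray → back edge
Back edge closes the cycle h → l → k → c → m → h; its vertices are {c, h, k, l, m}.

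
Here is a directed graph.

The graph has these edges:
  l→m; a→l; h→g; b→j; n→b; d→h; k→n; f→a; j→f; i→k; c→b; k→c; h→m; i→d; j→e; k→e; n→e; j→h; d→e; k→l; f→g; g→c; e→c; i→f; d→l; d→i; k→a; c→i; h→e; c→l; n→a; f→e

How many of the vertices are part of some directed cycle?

11

A vertex is on a directed cycle iff it belongs to a strongly connected component of size ≥ 2 (or has a self-loop).
The vertices on cycles are {b, c, d, e, f, g, h, i, j, k, n} — 11 in total.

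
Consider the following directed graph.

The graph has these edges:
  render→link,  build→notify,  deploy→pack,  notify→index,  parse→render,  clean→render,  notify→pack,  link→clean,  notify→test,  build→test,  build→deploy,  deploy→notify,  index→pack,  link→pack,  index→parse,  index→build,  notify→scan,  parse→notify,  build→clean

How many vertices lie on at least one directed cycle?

8

A vertex is on a directed cycle iff it belongs to a strongly connected component of size ≥ 2 (or has a self-loop).
The vertices on cycles are {link, build, clean, index, parse, deploy, notify, render} — 8 in total.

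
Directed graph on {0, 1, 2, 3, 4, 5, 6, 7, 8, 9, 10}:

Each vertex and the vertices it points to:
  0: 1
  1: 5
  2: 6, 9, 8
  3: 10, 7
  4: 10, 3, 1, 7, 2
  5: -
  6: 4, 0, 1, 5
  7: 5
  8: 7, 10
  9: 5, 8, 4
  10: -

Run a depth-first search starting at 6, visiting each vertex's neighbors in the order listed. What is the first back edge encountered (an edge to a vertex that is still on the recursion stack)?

2→6

DFS from 6 (visiting each vertex's neighbors in the order listed); mark gray on enter, black on exit:
6 gray
  4 gray
    10 gray
    10 black
    3 gray
      3→10: 10 black — skip
      7 gray
        5 gray
        5 black
      7 black
    3 black
    1 gray
      1→5: 5 black — skip
    1 black
    4→7: 7 black — skip
    2 gray
      2→6: 6 is gray → back edge
First back edge: 2 → 6.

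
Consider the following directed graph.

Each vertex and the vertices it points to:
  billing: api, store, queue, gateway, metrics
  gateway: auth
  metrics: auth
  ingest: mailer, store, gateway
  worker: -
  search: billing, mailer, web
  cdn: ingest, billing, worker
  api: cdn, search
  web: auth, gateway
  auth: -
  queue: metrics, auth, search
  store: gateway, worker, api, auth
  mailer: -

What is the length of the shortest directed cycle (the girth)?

3

For each vertex v, BFS finds the shortest path from v back to v.
The shortest such closed walk is cdn → billing → api → cdn, length 3.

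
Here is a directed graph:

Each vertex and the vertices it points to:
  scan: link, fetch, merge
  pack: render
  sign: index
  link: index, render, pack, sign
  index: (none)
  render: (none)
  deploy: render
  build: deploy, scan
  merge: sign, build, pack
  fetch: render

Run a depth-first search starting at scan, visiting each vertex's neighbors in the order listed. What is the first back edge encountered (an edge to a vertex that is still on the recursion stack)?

DFS from scan (visiting each vertex's neighbors in the order listed); mark gray on enter, black on exit:
scan gray
  link gray
    index gray
    index black
    render gray
    render black
    pack gray
      pack→render: render black — skip
    pack black
    sign gray
      sign→index: index black — skip
    sign black
  link black
  fetch gray
    fetch→render: render black — skip
  fetch black
  merge gray
    merge→sign: sign black — skip
    build gray
      deploy gray
        deploy→render: render black — skip
      deploy black
      build→scan: scan is gray → back edge
First back edge: build → scan.

build->scan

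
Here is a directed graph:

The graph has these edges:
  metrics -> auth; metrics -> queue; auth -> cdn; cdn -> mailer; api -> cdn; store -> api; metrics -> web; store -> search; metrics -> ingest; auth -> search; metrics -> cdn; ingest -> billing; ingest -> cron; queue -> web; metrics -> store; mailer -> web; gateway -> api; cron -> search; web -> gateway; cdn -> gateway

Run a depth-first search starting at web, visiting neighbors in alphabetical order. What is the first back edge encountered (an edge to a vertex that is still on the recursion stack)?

cdn->gateway

DFS from web (visiting neighbors in alphabetical order); mark gray on enter, black on exit:
web gray
  gateway gray
    api gray
      cdn gray
        cdn→gateway: gateway is gray → back edge
First back edge: cdn → gateway.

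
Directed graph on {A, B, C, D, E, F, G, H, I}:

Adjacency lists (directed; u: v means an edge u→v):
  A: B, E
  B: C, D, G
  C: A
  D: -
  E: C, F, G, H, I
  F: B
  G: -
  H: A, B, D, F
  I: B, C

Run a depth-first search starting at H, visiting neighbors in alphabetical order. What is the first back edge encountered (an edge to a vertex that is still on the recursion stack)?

C→A

DFS from H (visiting neighbors in alphabetical order); mark gray on enter, black on exit:
H gray
  A gray
    B gray
      C gray
        C→A: A is gray → back edge
First back edge: C → A.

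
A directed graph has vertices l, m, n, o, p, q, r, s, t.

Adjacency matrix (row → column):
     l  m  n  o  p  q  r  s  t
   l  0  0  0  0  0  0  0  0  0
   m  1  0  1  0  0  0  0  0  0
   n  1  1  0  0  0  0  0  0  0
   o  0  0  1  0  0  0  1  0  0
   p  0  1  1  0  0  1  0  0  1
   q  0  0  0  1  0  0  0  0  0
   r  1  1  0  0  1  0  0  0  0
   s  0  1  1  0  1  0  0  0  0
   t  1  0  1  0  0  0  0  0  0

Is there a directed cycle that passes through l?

No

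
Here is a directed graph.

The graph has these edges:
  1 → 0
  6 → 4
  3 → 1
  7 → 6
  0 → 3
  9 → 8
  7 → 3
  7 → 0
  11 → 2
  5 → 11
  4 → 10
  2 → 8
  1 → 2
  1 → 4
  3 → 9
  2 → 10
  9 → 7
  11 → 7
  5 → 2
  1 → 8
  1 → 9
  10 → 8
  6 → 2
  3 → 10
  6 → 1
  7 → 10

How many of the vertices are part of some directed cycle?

6

A vertex is on a directed cycle iff it belongs to a strongly connected component of size ≥ 2 (or has a self-loop).
The vertices on cycles are {0, 1, 3, 6, 7, 9} — 6 in total.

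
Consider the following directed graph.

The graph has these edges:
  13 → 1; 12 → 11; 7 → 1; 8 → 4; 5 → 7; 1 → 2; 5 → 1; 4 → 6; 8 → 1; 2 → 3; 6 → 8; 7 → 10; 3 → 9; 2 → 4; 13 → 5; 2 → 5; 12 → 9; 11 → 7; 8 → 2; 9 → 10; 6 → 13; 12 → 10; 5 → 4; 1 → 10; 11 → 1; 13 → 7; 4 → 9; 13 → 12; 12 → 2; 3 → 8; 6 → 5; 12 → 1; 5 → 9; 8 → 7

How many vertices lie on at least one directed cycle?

A vertex is on a directed cycle iff it belongs to a strongly connected component of size ≥ 2 (or has a self-loop).
The vertices on cycles are {1, 2, 3, 4, 5, 6, 7, 8, 11, 12, 13} — 11 in total.

11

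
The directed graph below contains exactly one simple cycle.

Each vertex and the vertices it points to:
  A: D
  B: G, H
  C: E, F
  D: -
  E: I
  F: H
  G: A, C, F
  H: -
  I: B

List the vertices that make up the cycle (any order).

B, C, E, G, I

DFS with gray/black marking from G:
G gray
  A gray
    D gray
    D black
  A black
  C gray
    E gray
      I gray
        B gray
          B→G: G is gray → back edge
Back edge closes the cycle G → C → E → I → B → G; its vertices are {B, C, E, G, I}.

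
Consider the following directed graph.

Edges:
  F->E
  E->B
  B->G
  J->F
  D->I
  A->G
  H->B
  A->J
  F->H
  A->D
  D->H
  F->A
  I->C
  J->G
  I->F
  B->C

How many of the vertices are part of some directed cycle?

A vertex is on a directed cycle iff it belongs to a strongly connected component of size ≥ 2 (or has a self-loop).
The vertices on cycles are {A, D, F, I, J} — 5 in total.

5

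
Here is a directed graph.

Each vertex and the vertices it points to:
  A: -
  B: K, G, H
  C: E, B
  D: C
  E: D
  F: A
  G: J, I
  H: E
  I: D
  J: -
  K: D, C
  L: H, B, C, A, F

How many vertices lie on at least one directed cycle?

8

A vertex is on a directed cycle iff it belongs to a strongly connected component of size ≥ 2 (or has a self-loop).
The vertices on cycles are {B, C, D, E, G, H, I, K} — 8 in total.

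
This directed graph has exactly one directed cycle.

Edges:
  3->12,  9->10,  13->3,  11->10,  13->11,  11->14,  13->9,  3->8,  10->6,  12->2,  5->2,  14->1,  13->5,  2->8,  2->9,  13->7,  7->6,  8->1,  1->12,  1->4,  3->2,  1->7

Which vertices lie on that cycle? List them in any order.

DFS with gray/black marking from 2:
2 gray
  8 gray
    1 gray
      12 gray
        12→2: 2 is gray → back edge
Back edge closes the cycle 2 → 8 → 1 → 12 → 2; its vertices are {1, 2, 8, 12}.

1, 2, 8, 12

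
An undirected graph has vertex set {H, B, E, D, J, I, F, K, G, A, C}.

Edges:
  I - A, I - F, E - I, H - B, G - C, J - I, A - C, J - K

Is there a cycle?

DFS, tracking each vertex's parent; an edge to a visited non-parent vertex closes a cycle.
Start from K:
visit K (parent –)
  visit J (parent K)
    J–K: parent, skip
    visit I (parent J)
      visit E (parent I)
        E–I: parent, skip
      visit F (parent I)
        F–I: parent, skip
      visit A (parent I)
        A–I: parent, skip
        visit C (parent A)
          C–A: parent, skip
          visit G (parent C)
            G–C: parent, skip
      I–J: parent, skip
visit H (parent –)
  visit B (parent H)
    B–H: parent, skip
visit D (parent –)
No non-parent visited neighbor found — the graph is a forest.

No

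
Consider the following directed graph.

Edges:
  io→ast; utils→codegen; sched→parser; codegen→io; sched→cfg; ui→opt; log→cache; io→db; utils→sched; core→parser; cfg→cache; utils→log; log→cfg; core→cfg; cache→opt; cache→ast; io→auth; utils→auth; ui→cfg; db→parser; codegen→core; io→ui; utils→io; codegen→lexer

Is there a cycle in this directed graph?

No

DFS with white/gray/black marking, starting from opt:
opt gray
opt black
lexer gray
lexer black
core gray
  cfg gray
    cache gray
      ast gray
      ast black
      cache→opt: opt black — skip
    cache black
  cfg black
  parser gray
  parser black
core black
ui gray
  ui→cfg: cfg black — skip
  ui→opt: opt black — skip
ui black
log gray
  log→cache: cache black — skip
  log→cfg: cfg black — skip
log black
db gray
  db→parser: parser black — skip
db black
sched gray
  sched→cfg: cfg black — skip
  sched→parser: parser black — skip
sched black
io gray
  io→ui: ui black — skip
  io→db: db black — skip
  auth gray
  auth black
  io→ast: ast black — skip
io black
utils gray
  utils→log: log black — skip
  utils→io: io black — skip
  utils→sched: sched black — skip
  utils→auth: auth black — skip
  codegen gray
    codegen→core: core black — skip
    codegen→lexer: lexer black — skip
    codegen→io: io black — skip
  codegen black
utils black
Every edge goes to a white or black vertex — no back edge, so the graph is acyclic.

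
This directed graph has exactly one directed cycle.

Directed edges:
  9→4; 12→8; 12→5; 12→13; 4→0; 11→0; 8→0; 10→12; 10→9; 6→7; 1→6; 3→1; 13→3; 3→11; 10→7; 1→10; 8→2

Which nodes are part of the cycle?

1, 3, 10, 12, 13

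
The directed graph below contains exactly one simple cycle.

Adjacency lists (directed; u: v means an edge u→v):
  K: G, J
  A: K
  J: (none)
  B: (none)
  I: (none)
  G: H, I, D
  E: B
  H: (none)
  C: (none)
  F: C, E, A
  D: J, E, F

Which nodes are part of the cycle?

A, D, F, G, K

DFS with gray/black marking from G:
G gray
  H gray
  H black
  I gray
  I black
  D gray
    J gray
    J black
    E gray
      B gray
      B black
    E black
    F gray
      C gray
      C black
      F→E: E black — skip
      A gray
        K gray
          K→G: G is gray → back edge
Back edge closes the cycle G → D → F → A → K → G; its vertices are {A, D, F, G, K}.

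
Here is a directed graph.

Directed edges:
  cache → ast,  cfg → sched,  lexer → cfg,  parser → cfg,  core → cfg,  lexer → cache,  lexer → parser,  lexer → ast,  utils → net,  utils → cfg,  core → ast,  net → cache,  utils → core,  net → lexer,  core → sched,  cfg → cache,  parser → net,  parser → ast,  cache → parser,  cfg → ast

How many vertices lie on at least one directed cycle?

5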